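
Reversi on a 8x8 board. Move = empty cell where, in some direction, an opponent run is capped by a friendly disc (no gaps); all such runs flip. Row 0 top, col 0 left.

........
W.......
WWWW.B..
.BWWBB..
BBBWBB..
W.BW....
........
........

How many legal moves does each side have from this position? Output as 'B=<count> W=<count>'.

-- B to move --
(0,0): no bracket -> illegal
(0,1): no bracket -> illegal
(1,1): flips 3 -> legal
(1,2): flips 3 -> legal
(1,3): flips 1 -> legal
(1,4): flips 2 -> legal
(2,4): flips 1 -> legal
(3,0): no bracket -> illegal
(5,1): no bracket -> illegal
(5,4): flips 1 -> legal
(6,0): flips 1 -> legal
(6,1): no bracket -> illegal
(6,2): flips 1 -> legal
(6,3): no bracket -> illegal
(6,4): flips 1 -> legal
B mobility = 9
-- W to move --
(1,4): no bracket -> illegal
(1,5): no bracket -> illegal
(1,6): flips 2 -> legal
(2,4): no bracket -> illegal
(2,6): flips 2 -> legal
(3,0): flips 2 -> legal
(3,6): flips 2 -> legal
(4,6): flips 2 -> legal
(5,1): flips 4 -> legal
(5,4): no bracket -> illegal
(5,5): flips 1 -> legal
(5,6): flips 2 -> legal
(6,1): flips 1 -> legal
(6,2): flips 2 -> legal
(6,3): no bracket -> illegal
W mobility = 10

Answer: B=9 W=10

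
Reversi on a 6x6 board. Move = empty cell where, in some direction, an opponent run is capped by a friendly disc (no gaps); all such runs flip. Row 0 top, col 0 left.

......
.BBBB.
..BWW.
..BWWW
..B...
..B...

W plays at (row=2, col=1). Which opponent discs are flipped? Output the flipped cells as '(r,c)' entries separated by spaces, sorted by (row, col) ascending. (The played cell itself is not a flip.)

Dir NW: first cell '.' (not opp) -> no flip
Dir N: opp run (1,1), next='.' -> no flip
Dir NE: opp run (1,2), next='.' -> no flip
Dir W: first cell '.' (not opp) -> no flip
Dir E: opp run (2,2) capped by W -> flip
Dir SW: first cell '.' (not opp) -> no flip
Dir S: first cell '.' (not opp) -> no flip
Dir SE: opp run (3,2), next='.' -> no flip

Answer: (2,2)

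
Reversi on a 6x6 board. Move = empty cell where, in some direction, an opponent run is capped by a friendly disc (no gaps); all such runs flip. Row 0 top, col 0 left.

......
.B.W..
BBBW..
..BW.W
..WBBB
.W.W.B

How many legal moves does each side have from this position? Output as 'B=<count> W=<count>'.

-- B to move --
(0,2): no bracket -> illegal
(0,3): flips 3 -> legal
(0,4): flips 1 -> legal
(1,2): no bracket -> illegal
(1,4): flips 1 -> legal
(2,4): flips 1 -> legal
(2,5): flips 1 -> legal
(3,1): no bracket -> illegal
(3,4): flips 1 -> legal
(4,0): no bracket -> illegal
(4,1): flips 1 -> legal
(5,0): no bracket -> illegal
(5,2): flips 1 -> legal
(5,4): no bracket -> illegal
B mobility = 8
-- W to move --
(0,0): flips 2 -> legal
(0,1): no bracket -> illegal
(0,2): no bracket -> illegal
(1,0): no bracket -> illegal
(1,2): flips 2 -> legal
(3,0): no bracket -> illegal
(3,1): flips 2 -> legal
(3,4): no bracket -> illegal
(4,1): flips 1 -> legal
(5,2): no bracket -> illegal
(5,4): no bracket -> illegal
W mobility = 4

Answer: B=8 W=4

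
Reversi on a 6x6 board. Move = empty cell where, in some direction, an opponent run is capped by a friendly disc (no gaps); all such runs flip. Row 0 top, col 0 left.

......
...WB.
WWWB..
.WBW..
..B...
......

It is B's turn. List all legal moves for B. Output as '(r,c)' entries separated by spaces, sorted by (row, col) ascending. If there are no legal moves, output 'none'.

Answer: (0,3) (1,0) (1,2) (2,4) (3,0) (3,4) (4,3)

Derivation:
(0,2): no bracket -> illegal
(0,3): flips 1 -> legal
(0,4): no bracket -> illegal
(1,0): flips 1 -> legal
(1,1): no bracket -> illegal
(1,2): flips 2 -> legal
(2,4): flips 1 -> legal
(3,0): flips 1 -> legal
(3,4): flips 1 -> legal
(4,0): no bracket -> illegal
(4,1): no bracket -> illegal
(4,3): flips 1 -> legal
(4,4): no bracket -> illegal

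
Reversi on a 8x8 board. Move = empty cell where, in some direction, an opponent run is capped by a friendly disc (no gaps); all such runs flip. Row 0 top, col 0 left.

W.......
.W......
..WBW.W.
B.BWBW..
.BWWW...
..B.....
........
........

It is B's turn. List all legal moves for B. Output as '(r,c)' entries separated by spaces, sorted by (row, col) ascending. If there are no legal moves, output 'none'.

(0,1): no bracket -> illegal
(0,2): no bracket -> illegal
(1,0): no bracket -> illegal
(1,2): flips 1 -> legal
(1,3): no bracket -> illegal
(1,4): flips 1 -> legal
(1,5): no bracket -> illegal
(1,6): no bracket -> illegal
(1,7): no bracket -> illegal
(2,0): no bracket -> illegal
(2,1): flips 1 -> legal
(2,5): flips 1 -> legal
(2,7): no bracket -> illegal
(3,1): no bracket -> illegal
(3,6): flips 1 -> legal
(3,7): no bracket -> illegal
(4,5): flips 3 -> legal
(4,6): no bracket -> illegal
(5,1): no bracket -> illegal
(5,3): flips 2 -> legal
(5,4): flips 2 -> legal
(5,5): no bracket -> illegal

Answer: (1,2) (1,4) (2,1) (2,5) (3,6) (4,5) (5,3) (5,4)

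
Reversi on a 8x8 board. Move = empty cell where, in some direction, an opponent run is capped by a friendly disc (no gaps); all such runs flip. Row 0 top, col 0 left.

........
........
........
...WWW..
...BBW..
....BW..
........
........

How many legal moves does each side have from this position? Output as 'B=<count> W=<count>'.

Answer: B=9 W=5

Derivation:
-- B to move --
(2,2): flips 1 -> legal
(2,3): flips 1 -> legal
(2,4): flips 1 -> legal
(2,5): flips 1 -> legal
(2,6): flips 1 -> legal
(3,2): no bracket -> illegal
(3,6): flips 1 -> legal
(4,2): no bracket -> illegal
(4,6): flips 1 -> legal
(5,6): flips 1 -> legal
(6,4): no bracket -> illegal
(6,5): no bracket -> illegal
(6,6): flips 1 -> legal
B mobility = 9
-- W to move --
(3,2): no bracket -> illegal
(4,2): flips 2 -> legal
(5,2): flips 1 -> legal
(5,3): flips 3 -> legal
(6,3): flips 1 -> legal
(6,4): flips 2 -> legal
(6,5): no bracket -> illegal
W mobility = 5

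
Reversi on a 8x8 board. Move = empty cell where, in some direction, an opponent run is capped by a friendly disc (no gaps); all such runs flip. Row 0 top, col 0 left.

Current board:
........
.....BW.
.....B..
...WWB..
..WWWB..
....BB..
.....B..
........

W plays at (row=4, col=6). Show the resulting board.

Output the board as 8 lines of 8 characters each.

Place W at (4,6); scan 8 dirs for brackets.
Dir NW: opp run (3,5), next='.' -> no flip
Dir N: first cell '.' (not opp) -> no flip
Dir NE: first cell '.' (not opp) -> no flip
Dir W: opp run (4,5) capped by W -> flip
Dir E: first cell '.' (not opp) -> no flip
Dir SW: opp run (5,5), next='.' -> no flip
Dir S: first cell '.' (not opp) -> no flip
Dir SE: first cell '.' (not opp) -> no flip
All flips: (4,5)

Answer: ........
.....BW.
.....B..
...WWB..
..WWWWW.
....BB..
.....B..
........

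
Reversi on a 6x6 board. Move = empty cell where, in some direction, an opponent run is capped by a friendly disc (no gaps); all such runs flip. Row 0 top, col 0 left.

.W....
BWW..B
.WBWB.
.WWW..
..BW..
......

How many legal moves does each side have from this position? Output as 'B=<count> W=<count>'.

-- B to move --
(0,0): flips 1 -> legal
(0,2): flips 1 -> legal
(0,3): no bracket -> illegal
(1,3): flips 2 -> legal
(1,4): no bracket -> illegal
(2,0): flips 2 -> legal
(3,0): no bracket -> illegal
(3,4): no bracket -> illegal
(4,0): flips 1 -> legal
(4,1): no bracket -> illegal
(4,4): flips 2 -> legal
(5,2): no bracket -> illegal
(5,3): no bracket -> illegal
(5,4): flips 3 -> legal
B mobility = 7
-- W to move --
(0,0): no bracket -> illegal
(0,4): no bracket -> illegal
(0,5): no bracket -> illegal
(1,3): flips 1 -> legal
(1,4): no bracket -> illegal
(2,0): no bracket -> illegal
(2,5): flips 1 -> legal
(3,4): no bracket -> illegal
(3,5): no bracket -> illegal
(4,1): flips 1 -> legal
(5,1): flips 1 -> legal
(5,2): flips 1 -> legal
(5,3): flips 1 -> legal
W mobility = 6

Answer: B=7 W=6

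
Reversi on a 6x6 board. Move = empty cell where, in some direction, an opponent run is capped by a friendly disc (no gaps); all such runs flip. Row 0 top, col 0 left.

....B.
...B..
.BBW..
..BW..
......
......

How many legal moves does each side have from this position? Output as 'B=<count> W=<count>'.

Answer: B=5 W=5

Derivation:
-- B to move --
(1,2): no bracket -> illegal
(1,4): flips 1 -> legal
(2,4): flips 1 -> legal
(3,4): flips 1 -> legal
(4,2): no bracket -> illegal
(4,3): flips 2 -> legal
(4,4): flips 1 -> legal
B mobility = 5
-- W to move --
(0,2): no bracket -> illegal
(0,3): flips 1 -> legal
(0,5): no bracket -> illegal
(1,0): no bracket -> illegal
(1,1): flips 1 -> legal
(1,2): no bracket -> illegal
(1,4): no bracket -> illegal
(1,5): no bracket -> illegal
(2,0): flips 2 -> legal
(2,4): no bracket -> illegal
(3,0): no bracket -> illegal
(3,1): flips 1 -> legal
(4,1): flips 1 -> legal
(4,2): no bracket -> illegal
(4,3): no bracket -> illegal
W mobility = 5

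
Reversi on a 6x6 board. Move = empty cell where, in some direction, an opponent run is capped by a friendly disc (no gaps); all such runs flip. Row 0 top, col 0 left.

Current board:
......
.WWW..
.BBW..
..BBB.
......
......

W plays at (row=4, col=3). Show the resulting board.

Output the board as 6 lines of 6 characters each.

Place W at (4,3); scan 8 dirs for brackets.
Dir NW: opp run (3,2) (2,1), next='.' -> no flip
Dir N: opp run (3,3) capped by W -> flip
Dir NE: opp run (3,4), next='.' -> no flip
Dir W: first cell '.' (not opp) -> no flip
Dir E: first cell '.' (not opp) -> no flip
Dir SW: first cell '.' (not opp) -> no flip
Dir S: first cell '.' (not opp) -> no flip
Dir SE: first cell '.' (not opp) -> no flip
All flips: (3,3)

Answer: ......
.WWW..
.BBW..
..BWB.
...W..
......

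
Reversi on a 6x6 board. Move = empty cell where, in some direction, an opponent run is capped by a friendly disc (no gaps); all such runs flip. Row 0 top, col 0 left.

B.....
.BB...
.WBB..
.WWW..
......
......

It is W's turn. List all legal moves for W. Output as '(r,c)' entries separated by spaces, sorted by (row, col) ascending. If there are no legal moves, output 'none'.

Answer: (0,1) (0,2) (0,3) (1,3) (1,4) (2,4)

Derivation:
(0,1): flips 1 -> legal
(0,2): flips 2 -> legal
(0,3): flips 1 -> legal
(1,0): no bracket -> illegal
(1,3): flips 2 -> legal
(1,4): flips 1 -> legal
(2,0): no bracket -> illegal
(2,4): flips 2 -> legal
(3,4): no bracket -> illegal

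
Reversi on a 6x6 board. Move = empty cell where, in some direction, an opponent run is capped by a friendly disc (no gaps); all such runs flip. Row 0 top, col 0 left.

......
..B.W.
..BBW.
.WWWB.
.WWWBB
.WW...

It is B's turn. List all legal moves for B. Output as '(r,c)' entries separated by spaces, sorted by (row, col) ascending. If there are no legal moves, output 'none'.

Answer: (0,4) (0,5) (2,5) (3,0) (4,0) (5,0) (5,3)

Derivation:
(0,3): no bracket -> illegal
(0,4): flips 2 -> legal
(0,5): flips 1 -> legal
(1,3): no bracket -> illegal
(1,5): no bracket -> illegal
(2,0): no bracket -> illegal
(2,1): no bracket -> illegal
(2,5): flips 1 -> legal
(3,0): flips 3 -> legal
(3,5): no bracket -> illegal
(4,0): flips 4 -> legal
(5,0): flips 2 -> legal
(5,3): flips 2 -> legal
(5,4): no bracket -> illegal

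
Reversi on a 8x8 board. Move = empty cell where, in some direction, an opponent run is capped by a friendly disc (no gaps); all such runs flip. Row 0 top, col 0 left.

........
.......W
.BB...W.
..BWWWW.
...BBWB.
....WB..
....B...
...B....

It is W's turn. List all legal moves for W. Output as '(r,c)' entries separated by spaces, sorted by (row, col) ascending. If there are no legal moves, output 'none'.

(1,0): flips 3 -> legal
(1,1): flips 1 -> legal
(1,2): no bracket -> illegal
(1,3): no bracket -> illegal
(2,0): no bracket -> illegal
(2,3): no bracket -> illegal
(3,0): no bracket -> illegal
(3,1): flips 1 -> legal
(3,7): no bracket -> illegal
(4,1): no bracket -> illegal
(4,2): flips 2 -> legal
(4,7): flips 1 -> legal
(5,2): flips 1 -> legal
(5,3): flips 2 -> legal
(5,6): flips 2 -> legal
(5,7): flips 1 -> legal
(6,2): no bracket -> illegal
(6,3): no bracket -> illegal
(6,5): flips 1 -> legal
(6,6): flips 2 -> legal
(7,2): no bracket -> illegal
(7,4): flips 1 -> legal
(7,5): no bracket -> illegal

Answer: (1,0) (1,1) (3,1) (4,2) (4,7) (5,2) (5,3) (5,6) (5,7) (6,5) (6,6) (7,4)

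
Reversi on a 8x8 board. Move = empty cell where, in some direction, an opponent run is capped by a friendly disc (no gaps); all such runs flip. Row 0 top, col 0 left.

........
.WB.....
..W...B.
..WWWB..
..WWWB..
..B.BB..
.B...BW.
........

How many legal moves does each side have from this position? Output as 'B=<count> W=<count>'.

Answer: B=11 W=10

Derivation:
-- B to move --
(0,0): flips 4 -> legal
(0,1): no bracket -> illegal
(0,2): no bracket -> illegal
(1,0): flips 1 -> legal
(1,3): no bracket -> illegal
(2,0): no bracket -> illegal
(2,1): flips 2 -> legal
(2,3): flips 1 -> legal
(2,4): flips 2 -> legal
(2,5): flips 2 -> legal
(3,1): flips 3 -> legal
(4,1): flips 3 -> legal
(5,1): no bracket -> illegal
(5,3): flips 1 -> legal
(5,6): no bracket -> illegal
(5,7): no bracket -> illegal
(6,7): flips 1 -> legal
(7,5): no bracket -> illegal
(7,6): no bracket -> illegal
(7,7): flips 1 -> legal
B mobility = 11
-- W to move --
(0,1): no bracket -> illegal
(0,2): flips 1 -> legal
(0,3): no bracket -> illegal
(1,3): flips 1 -> legal
(1,5): no bracket -> illegal
(1,6): no bracket -> illegal
(1,7): flips 2 -> legal
(2,1): no bracket -> illegal
(2,3): no bracket -> illegal
(2,4): no bracket -> illegal
(2,5): no bracket -> illegal
(2,7): no bracket -> illegal
(3,6): flips 1 -> legal
(3,7): no bracket -> illegal
(4,1): no bracket -> illegal
(4,6): flips 1 -> legal
(5,0): no bracket -> illegal
(5,1): no bracket -> illegal
(5,3): no bracket -> illegal
(5,6): flips 1 -> legal
(6,0): no bracket -> illegal
(6,2): flips 1 -> legal
(6,3): no bracket -> illegal
(6,4): flips 2 -> legal
(7,0): flips 2 -> legal
(7,1): no bracket -> illegal
(7,2): no bracket -> illegal
(7,4): no bracket -> illegal
(7,5): no bracket -> illegal
(7,6): flips 2 -> legal
W mobility = 10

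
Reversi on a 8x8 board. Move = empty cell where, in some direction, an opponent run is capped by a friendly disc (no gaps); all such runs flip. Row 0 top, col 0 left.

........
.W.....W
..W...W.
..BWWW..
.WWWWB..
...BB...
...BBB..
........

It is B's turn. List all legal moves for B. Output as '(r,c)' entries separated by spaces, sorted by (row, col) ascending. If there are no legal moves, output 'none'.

Answer: (1,2) (2,3) (2,4) (2,5) (3,1) (3,6) (4,0) (5,0) (5,2)

Derivation:
(0,0): no bracket -> illegal
(0,1): no bracket -> illegal
(0,2): no bracket -> illegal
(0,6): no bracket -> illegal
(0,7): no bracket -> illegal
(1,0): no bracket -> illegal
(1,2): flips 1 -> legal
(1,3): no bracket -> illegal
(1,5): no bracket -> illegal
(1,6): no bracket -> illegal
(2,0): no bracket -> illegal
(2,1): no bracket -> illegal
(2,3): flips 3 -> legal
(2,4): flips 2 -> legal
(2,5): flips 1 -> legal
(2,7): no bracket -> illegal
(3,0): no bracket -> illegal
(3,1): flips 1 -> legal
(3,6): flips 3 -> legal
(3,7): no bracket -> illegal
(4,0): flips 4 -> legal
(4,6): no bracket -> illegal
(5,0): flips 1 -> legal
(5,1): no bracket -> illegal
(5,2): flips 1 -> legal
(5,5): no bracket -> illegal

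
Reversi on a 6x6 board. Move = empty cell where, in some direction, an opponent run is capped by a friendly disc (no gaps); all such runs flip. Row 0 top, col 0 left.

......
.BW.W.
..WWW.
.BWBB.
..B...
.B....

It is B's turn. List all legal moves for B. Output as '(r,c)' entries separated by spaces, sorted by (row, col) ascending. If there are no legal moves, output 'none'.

(0,1): flips 2 -> legal
(0,2): flips 3 -> legal
(0,3): no bracket -> illegal
(0,4): flips 2 -> legal
(0,5): no bracket -> illegal
(1,3): flips 3 -> legal
(1,5): flips 1 -> legal
(2,1): no bracket -> illegal
(2,5): no bracket -> illegal
(3,5): no bracket -> illegal
(4,1): no bracket -> illegal
(4,3): no bracket -> illegal

Answer: (0,1) (0,2) (0,4) (1,3) (1,5)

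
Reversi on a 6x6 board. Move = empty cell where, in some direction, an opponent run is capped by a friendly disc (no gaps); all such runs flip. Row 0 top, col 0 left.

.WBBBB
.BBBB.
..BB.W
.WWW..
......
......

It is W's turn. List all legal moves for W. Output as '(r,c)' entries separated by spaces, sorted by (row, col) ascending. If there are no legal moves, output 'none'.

(0,0): flips 2 -> legal
(1,0): no bracket -> illegal
(1,5): no bracket -> illegal
(2,0): no bracket -> illegal
(2,1): flips 1 -> legal
(2,4): no bracket -> illegal
(3,4): flips 2 -> legal

Answer: (0,0) (2,1) (3,4)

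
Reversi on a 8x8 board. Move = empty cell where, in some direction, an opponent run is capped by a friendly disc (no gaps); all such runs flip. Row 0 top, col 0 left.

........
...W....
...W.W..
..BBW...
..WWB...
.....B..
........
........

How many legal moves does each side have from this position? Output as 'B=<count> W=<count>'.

-- B to move --
(0,2): no bracket -> illegal
(0,3): flips 2 -> legal
(0,4): no bracket -> illegal
(1,2): no bracket -> illegal
(1,4): flips 1 -> legal
(1,5): no bracket -> illegal
(1,6): no bracket -> illegal
(2,2): no bracket -> illegal
(2,4): flips 1 -> legal
(2,6): no bracket -> illegal
(3,1): no bracket -> illegal
(3,5): flips 1 -> legal
(3,6): no bracket -> illegal
(4,1): flips 2 -> legal
(4,5): no bracket -> illegal
(5,1): flips 1 -> legal
(5,2): flips 1 -> legal
(5,3): flips 1 -> legal
(5,4): flips 1 -> legal
B mobility = 9
-- W to move --
(2,1): flips 1 -> legal
(2,2): flips 1 -> legal
(2,4): flips 1 -> legal
(3,1): flips 2 -> legal
(3,5): no bracket -> illegal
(4,1): flips 1 -> legal
(4,5): flips 1 -> legal
(4,6): no bracket -> illegal
(5,3): no bracket -> illegal
(5,4): flips 1 -> legal
(5,6): no bracket -> illegal
(6,4): no bracket -> illegal
(6,5): no bracket -> illegal
(6,6): no bracket -> illegal
W mobility = 7

Answer: B=9 W=7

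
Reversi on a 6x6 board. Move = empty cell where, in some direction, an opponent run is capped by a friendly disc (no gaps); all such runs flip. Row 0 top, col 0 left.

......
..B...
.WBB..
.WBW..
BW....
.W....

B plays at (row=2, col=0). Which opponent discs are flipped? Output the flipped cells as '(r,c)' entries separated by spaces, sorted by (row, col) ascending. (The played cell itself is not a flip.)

Answer: (2,1)

Derivation:
Dir NW: edge -> no flip
Dir N: first cell '.' (not opp) -> no flip
Dir NE: first cell '.' (not opp) -> no flip
Dir W: edge -> no flip
Dir E: opp run (2,1) capped by B -> flip
Dir SW: edge -> no flip
Dir S: first cell '.' (not opp) -> no flip
Dir SE: opp run (3,1), next='.' -> no flip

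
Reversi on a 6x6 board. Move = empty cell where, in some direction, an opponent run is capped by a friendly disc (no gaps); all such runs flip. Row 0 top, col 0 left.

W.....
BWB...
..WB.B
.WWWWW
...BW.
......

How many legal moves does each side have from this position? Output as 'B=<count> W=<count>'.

Answer: B=4 W=11

Derivation:
-- B to move --
(0,1): no bracket -> illegal
(0,2): no bracket -> illegal
(1,3): no bracket -> illegal
(2,0): no bracket -> illegal
(2,1): flips 2 -> legal
(2,4): no bracket -> illegal
(3,0): no bracket -> illegal
(4,0): no bracket -> illegal
(4,1): flips 1 -> legal
(4,2): flips 2 -> legal
(4,5): flips 3 -> legal
(5,3): no bracket -> illegal
(5,4): no bracket -> illegal
(5,5): no bracket -> illegal
B mobility = 4
-- W to move --
(0,1): flips 2 -> legal
(0,2): flips 1 -> legal
(0,3): no bracket -> illegal
(1,3): flips 2 -> legal
(1,4): flips 1 -> legal
(1,5): flips 1 -> legal
(2,0): flips 1 -> legal
(2,1): no bracket -> illegal
(2,4): flips 1 -> legal
(4,2): flips 1 -> legal
(5,2): flips 1 -> legal
(5,3): flips 1 -> legal
(5,4): flips 1 -> legal
W mobility = 11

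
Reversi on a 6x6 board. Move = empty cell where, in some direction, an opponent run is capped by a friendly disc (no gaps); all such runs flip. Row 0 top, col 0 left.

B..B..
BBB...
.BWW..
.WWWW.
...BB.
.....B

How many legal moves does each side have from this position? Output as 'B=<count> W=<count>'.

-- B to move --
(1,3): flips 2 -> legal
(1,4): no bracket -> illegal
(2,0): no bracket -> illegal
(2,4): flips 3 -> legal
(2,5): flips 1 -> legal
(3,0): no bracket -> illegal
(3,5): no bracket -> illegal
(4,0): no bracket -> illegal
(4,1): flips 1 -> legal
(4,2): flips 2 -> legal
(4,5): flips 2 -> legal
B mobility = 6
-- W to move --
(0,1): flips 3 -> legal
(0,2): flips 1 -> legal
(0,4): no bracket -> illegal
(1,3): no bracket -> illegal
(1,4): no bracket -> illegal
(2,0): flips 1 -> legal
(3,0): no bracket -> illegal
(3,5): no bracket -> illegal
(4,2): no bracket -> illegal
(4,5): no bracket -> illegal
(5,2): flips 1 -> legal
(5,3): flips 1 -> legal
(5,4): flips 2 -> legal
W mobility = 6

Answer: B=6 W=6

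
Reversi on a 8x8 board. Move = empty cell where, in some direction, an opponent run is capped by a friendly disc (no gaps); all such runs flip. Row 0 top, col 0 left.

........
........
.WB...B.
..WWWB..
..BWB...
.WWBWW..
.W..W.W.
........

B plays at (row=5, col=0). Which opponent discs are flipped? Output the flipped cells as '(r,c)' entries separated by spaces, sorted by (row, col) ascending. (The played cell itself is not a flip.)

Answer: (5,1) (5,2)

Derivation:
Dir NW: edge -> no flip
Dir N: first cell '.' (not opp) -> no flip
Dir NE: first cell '.' (not opp) -> no flip
Dir W: edge -> no flip
Dir E: opp run (5,1) (5,2) capped by B -> flip
Dir SW: edge -> no flip
Dir S: first cell '.' (not opp) -> no flip
Dir SE: opp run (6,1), next='.' -> no flip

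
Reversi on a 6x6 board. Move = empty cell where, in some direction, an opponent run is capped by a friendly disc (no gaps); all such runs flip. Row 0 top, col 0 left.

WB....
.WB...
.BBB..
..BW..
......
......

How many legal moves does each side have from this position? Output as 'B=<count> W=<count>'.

-- B to move --
(0,2): no bracket -> illegal
(1,0): flips 1 -> legal
(2,0): no bracket -> illegal
(2,4): no bracket -> illegal
(3,4): flips 1 -> legal
(4,2): no bracket -> illegal
(4,3): flips 1 -> legal
(4,4): flips 1 -> legal
B mobility = 4
-- W to move --
(0,2): flips 1 -> legal
(0,3): no bracket -> illegal
(1,0): no bracket -> illegal
(1,3): flips 2 -> legal
(1,4): no bracket -> illegal
(2,0): no bracket -> illegal
(2,4): no bracket -> illegal
(3,0): no bracket -> illegal
(3,1): flips 2 -> legal
(3,4): no bracket -> illegal
(4,1): no bracket -> illegal
(4,2): no bracket -> illegal
(4,3): no bracket -> illegal
W mobility = 3

Answer: B=4 W=3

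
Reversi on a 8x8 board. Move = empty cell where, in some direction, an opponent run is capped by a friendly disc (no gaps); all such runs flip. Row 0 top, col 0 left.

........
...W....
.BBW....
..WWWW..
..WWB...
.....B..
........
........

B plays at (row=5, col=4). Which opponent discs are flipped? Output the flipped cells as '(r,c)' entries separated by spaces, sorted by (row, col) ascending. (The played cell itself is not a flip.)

Answer: (3,2) (4,3)

Derivation:
Dir NW: opp run (4,3) (3,2) capped by B -> flip
Dir N: first cell 'B' (not opp) -> no flip
Dir NE: first cell '.' (not opp) -> no flip
Dir W: first cell '.' (not opp) -> no flip
Dir E: first cell 'B' (not opp) -> no flip
Dir SW: first cell '.' (not opp) -> no flip
Dir S: first cell '.' (not opp) -> no flip
Dir SE: first cell '.' (not opp) -> no flip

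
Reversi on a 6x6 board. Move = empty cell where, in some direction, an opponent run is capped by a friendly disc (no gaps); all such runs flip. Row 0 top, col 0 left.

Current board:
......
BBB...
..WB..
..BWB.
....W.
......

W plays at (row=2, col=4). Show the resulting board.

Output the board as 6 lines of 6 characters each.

Place W at (2,4); scan 8 dirs for brackets.
Dir NW: first cell '.' (not opp) -> no flip
Dir N: first cell '.' (not opp) -> no flip
Dir NE: first cell '.' (not opp) -> no flip
Dir W: opp run (2,3) capped by W -> flip
Dir E: first cell '.' (not opp) -> no flip
Dir SW: first cell 'W' (not opp) -> no flip
Dir S: opp run (3,4) capped by W -> flip
Dir SE: first cell '.' (not opp) -> no flip
All flips: (2,3) (3,4)

Answer: ......
BBB...
..WWW.
..BWW.
....W.
......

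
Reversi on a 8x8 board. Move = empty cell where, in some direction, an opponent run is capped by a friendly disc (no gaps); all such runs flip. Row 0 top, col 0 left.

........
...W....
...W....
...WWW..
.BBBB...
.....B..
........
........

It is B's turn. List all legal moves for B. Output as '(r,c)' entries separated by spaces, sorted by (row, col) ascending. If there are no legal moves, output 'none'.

(0,2): no bracket -> illegal
(0,3): flips 3 -> legal
(0,4): no bracket -> illegal
(1,2): no bracket -> illegal
(1,4): no bracket -> illegal
(2,2): flips 1 -> legal
(2,4): flips 2 -> legal
(2,5): flips 1 -> legal
(2,6): flips 1 -> legal
(3,2): no bracket -> illegal
(3,6): no bracket -> illegal
(4,5): no bracket -> illegal
(4,6): no bracket -> illegal

Answer: (0,3) (2,2) (2,4) (2,5) (2,6)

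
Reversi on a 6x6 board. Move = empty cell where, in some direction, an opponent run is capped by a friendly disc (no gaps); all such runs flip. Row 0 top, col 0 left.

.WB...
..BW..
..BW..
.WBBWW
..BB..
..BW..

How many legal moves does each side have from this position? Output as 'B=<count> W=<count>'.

-- B to move --
(0,0): flips 1 -> legal
(0,3): flips 2 -> legal
(0,4): flips 1 -> legal
(1,0): no bracket -> illegal
(1,1): no bracket -> illegal
(1,4): flips 2 -> legal
(2,0): flips 1 -> legal
(2,1): no bracket -> illegal
(2,4): flips 2 -> legal
(2,5): flips 1 -> legal
(3,0): flips 1 -> legal
(4,0): flips 1 -> legal
(4,1): no bracket -> illegal
(4,4): no bracket -> illegal
(4,5): flips 2 -> legal
(5,4): flips 1 -> legal
B mobility = 11
-- W to move --
(0,3): flips 1 -> legal
(1,1): flips 1 -> legal
(2,1): flips 1 -> legal
(2,4): no bracket -> illegal
(4,1): flips 1 -> legal
(4,4): no bracket -> illegal
(5,1): flips 1 -> legal
(5,4): no bracket -> illegal
W mobility = 5

Answer: B=11 W=5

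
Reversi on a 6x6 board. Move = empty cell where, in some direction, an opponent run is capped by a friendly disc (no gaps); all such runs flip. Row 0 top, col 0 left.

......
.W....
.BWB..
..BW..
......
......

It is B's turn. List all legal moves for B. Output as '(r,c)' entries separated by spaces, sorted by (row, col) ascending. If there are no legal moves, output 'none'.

Answer: (0,1) (1,2) (3,4) (4,3)

Derivation:
(0,0): no bracket -> illegal
(0,1): flips 1 -> legal
(0,2): no bracket -> illegal
(1,0): no bracket -> illegal
(1,2): flips 1 -> legal
(1,3): no bracket -> illegal
(2,0): no bracket -> illegal
(2,4): no bracket -> illegal
(3,1): no bracket -> illegal
(3,4): flips 1 -> legal
(4,2): no bracket -> illegal
(4,3): flips 1 -> legal
(4,4): no bracket -> illegal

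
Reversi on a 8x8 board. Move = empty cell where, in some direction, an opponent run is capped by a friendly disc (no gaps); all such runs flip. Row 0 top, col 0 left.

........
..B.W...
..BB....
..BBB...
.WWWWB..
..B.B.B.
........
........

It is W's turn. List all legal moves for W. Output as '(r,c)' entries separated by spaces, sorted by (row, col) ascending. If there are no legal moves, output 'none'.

Answer: (0,2) (1,1) (1,3) (2,1) (2,4) (2,5) (4,6) (6,1) (6,2) (6,3) (6,4) (6,5)

Derivation:
(0,1): no bracket -> illegal
(0,2): flips 3 -> legal
(0,3): no bracket -> illegal
(1,1): flips 2 -> legal
(1,3): flips 2 -> legal
(2,1): flips 1 -> legal
(2,4): flips 2 -> legal
(2,5): flips 1 -> legal
(3,1): no bracket -> illegal
(3,5): no bracket -> illegal
(3,6): no bracket -> illegal
(4,6): flips 1 -> legal
(4,7): no bracket -> illegal
(5,1): no bracket -> illegal
(5,3): no bracket -> illegal
(5,5): no bracket -> illegal
(5,7): no bracket -> illegal
(6,1): flips 1 -> legal
(6,2): flips 1 -> legal
(6,3): flips 1 -> legal
(6,4): flips 1 -> legal
(6,5): flips 1 -> legal
(6,6): no bracket -> illegal
(6,7): no bracket -> illegal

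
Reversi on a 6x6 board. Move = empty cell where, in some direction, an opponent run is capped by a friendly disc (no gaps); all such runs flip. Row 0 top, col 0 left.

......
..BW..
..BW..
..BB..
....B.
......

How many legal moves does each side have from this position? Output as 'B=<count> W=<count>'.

Answer: B=5 W=6

Derivation:
-- B to move --
(0,2): no bracket -> illegal
(0,3): flips 2 -> legal
(0,4): flips 1 -> legal
(1,4): flips 2 -> legal
(2,4): flips 1 -> legal
(3,4): flips 1 -> legal
B mobility = 5
-- W to move --
(0,1): flips 1 -> legal
(0,2): no bracket -> illegal
(0,3): no bracket -> illegal
(1,1): flips 1 -> legal
(2,1): flips 1 -> legal
(2,4): no bracket -> illegal
(3,1): flips 1 -> legal
(3,4): no bracket -> illegal
(3,5): no bracket -> illegal
(4,1): flips 1 -> legal
(4,2): no bracket -> illegal
(4,3): flips 1 -> legal
(4,5): no bracket -> illegal
(5,3): no bracket -> illegal
(5,4): no bracket -> illegal
(5,5): no bracket -> illegal
W mobility = 6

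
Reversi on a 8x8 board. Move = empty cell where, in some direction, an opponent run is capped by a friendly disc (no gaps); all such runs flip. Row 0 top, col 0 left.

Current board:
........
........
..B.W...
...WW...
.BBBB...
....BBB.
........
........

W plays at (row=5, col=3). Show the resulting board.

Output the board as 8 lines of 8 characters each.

Place W at (5,3); scan 8 dirs for brackets.
Dir NW: opp run (4,2), next='.' -> no flip
Dir N: opp run (4,3) capped by W -> flip
Dir NE: opp run (4,4), next='.' -> no flip
Dir W: first cell '.' (not opp) -> no flip
Dir E: opp run (5,4) (5,5) (5,6), next='.' -> no flip
Dir SW: first cell '.' (not opp) -> no flip
Dir S: first cell '.' (not opp) -> no flip
Dir SE: first cell '.' (not opp) -> no flip
All flips: (4,3)

Answer: ........
........
..B.W...
...WW...
.BBWB...
...WBBB.
........
........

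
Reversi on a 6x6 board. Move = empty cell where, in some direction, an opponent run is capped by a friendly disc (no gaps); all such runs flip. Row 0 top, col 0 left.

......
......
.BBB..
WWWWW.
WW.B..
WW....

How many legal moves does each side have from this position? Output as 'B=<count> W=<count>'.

-- B to move --
(2,0): no bracket -> illegal
(2,4): no bracket -> illegal
(2,5): flips 1 -> legal
(3,5): no bracket -> illegal
(4,2): flips 1 -> legal
(4,4): flips 1 -> legal
(4,5): flips 1 -> legal
(5,2): no bracket -> illegal
B mobility = 4
-- W to move --
(1,0): flips 1 -> legal
(1,1): flips 2 -> legal
(1,2): flips 3 -> legal
(1,3): flips 2 -> legal
(1,4): flips 1 -> legal
(2,0): no bracket -> illegal
(2,4): no bracket -> illegal
(4,2): no bracket -> illegal
(4,4): no bracket -> illegal
(5,2): flips 1 -> legal
(5,3): flips 1 -> legal
(5,4): flips 1 -> legal
W mobility = 8

Answer: B=4 W=8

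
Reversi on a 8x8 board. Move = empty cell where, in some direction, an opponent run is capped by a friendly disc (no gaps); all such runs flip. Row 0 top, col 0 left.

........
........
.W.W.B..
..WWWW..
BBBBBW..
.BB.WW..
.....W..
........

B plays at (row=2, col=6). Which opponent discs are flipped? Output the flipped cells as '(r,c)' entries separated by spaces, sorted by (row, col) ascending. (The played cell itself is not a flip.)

Answer: (3,5)

Derivation:
Dir NW: first cell '.' (not opp) -> no flip
Dir N: first cell '.' (not opp) -> no flip
Dir NE: first cell '.' (not opp) -> no flip
Dir W: first cell 'B' (not opp) -> no flip
Dir E: first cell '.' (not opp) -> no flip
Dir SW: opp run (3,5) capped by B -> flip
Dir S: first cell '.' (not opp) -> no flip
Dir SE: first cell '.' (not opp) -> no flip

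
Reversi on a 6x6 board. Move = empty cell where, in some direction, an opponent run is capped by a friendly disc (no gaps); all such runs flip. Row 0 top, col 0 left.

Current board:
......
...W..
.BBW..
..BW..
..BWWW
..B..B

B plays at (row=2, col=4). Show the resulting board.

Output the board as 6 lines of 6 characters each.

Place B at (2,4); scan 8 dirs for brackets.
Dir NW: opp run (1,3), next='.' -> no flip
Dir N: first cell '.' (not opp) -> no flip
Dir NE: first cell '.' (not opp) -> no flip
Dir W: opp run (2,3) capped by B -> flip
Dir E: first cell '.' (not opp) -> no flip
Dir SW: opp run (3,3) capped by B -> flip
Dir S: first cell '.' (not opp) -> no flip
Dir SE: first cell '.' (not opp) -> no flip
All flips: (2,3) (3,3)

Answer: ......
...W..
.BBBB.
..BB..
..BWWW
..B..B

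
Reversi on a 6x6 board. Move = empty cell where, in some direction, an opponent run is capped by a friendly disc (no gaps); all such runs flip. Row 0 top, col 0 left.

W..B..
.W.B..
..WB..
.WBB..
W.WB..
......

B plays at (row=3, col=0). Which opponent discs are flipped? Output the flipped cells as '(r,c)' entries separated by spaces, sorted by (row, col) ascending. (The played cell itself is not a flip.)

Answer: (3,1)

Derivation:
Dir NW: edge -> no flip
Dir N: first cell '.' (not opp) -> no flip
Dir NE: first cell '.' (not opp) -> no flip
Dir W: edge -> no flip
Dir E: opp run (3,1) capped by B -> flip
Dir SW: edge -> no flip
Dir S: opp run (4,0), next='.' -> no flip
Dir SE: first cell '.' (not opp) -> no flip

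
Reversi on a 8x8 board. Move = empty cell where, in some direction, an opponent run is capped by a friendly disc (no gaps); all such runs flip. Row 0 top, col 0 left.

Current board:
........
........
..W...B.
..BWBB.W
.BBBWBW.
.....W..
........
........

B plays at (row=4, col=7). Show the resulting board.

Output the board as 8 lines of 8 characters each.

Place B at (4,7); scan 8 dirs for brackets.
Dir NW: first cell '.' (not opp) -> no flip
Dir N: opp run (3,7), next='.' -> no flip
Dir NE: edge -> no flip
Dir W: opp run (4,6) capped by B -> flip
Dir E: edge -> no flip
Dir SW: first cell '.' (not opp) -> no flip
Dir S: first cell '.' (not opp) -> no flip
Dir SE: edge -> no flip
All flips: (4,6)

Answer: ........
........
..W...B.
..BWBB.W
.BBBWBBB
.....W..
........
........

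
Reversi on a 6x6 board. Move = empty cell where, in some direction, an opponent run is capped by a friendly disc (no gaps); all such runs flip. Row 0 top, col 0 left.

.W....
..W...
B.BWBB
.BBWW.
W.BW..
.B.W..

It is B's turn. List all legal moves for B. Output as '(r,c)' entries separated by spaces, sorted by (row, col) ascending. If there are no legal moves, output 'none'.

(0,0): no bracket -> illegal
(0,2): flips 1 -> legal
(0,3): no bracket -> illegal
(1,0): no bracket -> illegal
(1,1): no bracket -> illegal
(1,3): no bracket -> illegal
(1,4): flips 1 -> legal
(2,1): no bracket -> illegal
(3,0): no bracket -> illegal
(3,5): flips 2 -> legal
(4,1): no bracket -> illegal
(4,4): flips 3 -> legal
(4,5): no bracket -> illegal
(5,0): no bracket -> illegal
(5,2): flips 2 -> legal
(5,4): flips 1 -> legal

Answer: (0,2) (1,4) (3,5) (4,4) (5,2) (5,4)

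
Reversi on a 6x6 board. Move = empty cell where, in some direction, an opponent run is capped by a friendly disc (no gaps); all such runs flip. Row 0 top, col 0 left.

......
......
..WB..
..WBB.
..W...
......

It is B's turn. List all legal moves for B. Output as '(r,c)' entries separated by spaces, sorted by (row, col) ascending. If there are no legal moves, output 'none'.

(1,1): flips 1 -> legal
(1,2): no bracket -> illegal
(1,3): no bracket -> illegal
(2,1): flips 1 -> legal
(3,1): flips 1 -> legal
(4,1): flips 1 -> legal
(4,3): no bracket -> illegal
(5,1): flips 1 -> legal
(5,2): no bracket -> illegal
(5,3): no bracket -> illegal

Answer: (1,1) (2,1) (3,1) (4,1) (5,1)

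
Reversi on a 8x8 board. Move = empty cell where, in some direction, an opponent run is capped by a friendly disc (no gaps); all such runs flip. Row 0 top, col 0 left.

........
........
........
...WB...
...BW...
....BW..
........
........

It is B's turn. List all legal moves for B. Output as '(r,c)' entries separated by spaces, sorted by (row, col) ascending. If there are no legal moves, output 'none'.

(2,2): no bracket -> illegal
(2,3): flips 1 -> legal
(2,4): no bracket -> illegal
(3,2): flips 1 -> legal
(3,5): no bracket -> illegal
(4,2): no bracket -> illegal
(4,5): flips 1 -> legal
(4,6): no bracket -> illegal
(5,3): no bracket -> illegal
(5,6): flips 1 -> legal
(6,4): no bracket -> illegal
(6,5): no bracket -> illegal
(6,6): no bracket -> illegal

Answer: (2,3) (3,2) (4,5) (5,6)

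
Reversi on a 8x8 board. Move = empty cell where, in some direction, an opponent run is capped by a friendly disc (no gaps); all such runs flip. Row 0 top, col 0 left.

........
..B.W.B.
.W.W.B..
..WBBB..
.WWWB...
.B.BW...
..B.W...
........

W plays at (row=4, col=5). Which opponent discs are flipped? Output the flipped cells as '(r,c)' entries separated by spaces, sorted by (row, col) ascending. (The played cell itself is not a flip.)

Dir NW: opp run (3,4) capped by W -> flip
Dir N: opp run (3,5) (2,5), next='.' -> no flip
Dir NE: first cell '.' (not opp) -> no flip
Dir W: opp run (4,4) capped by W -> flip
Dir E: first cell '.' (not opp) -> no flip
Dir SW: first cell 'W' (not opp) -> no flip
Dir S: first cell '.' (not opp) -> no flip
Dir SE: first cell '.' (not opp) -> no flip

Answer: (3,4) (4,4)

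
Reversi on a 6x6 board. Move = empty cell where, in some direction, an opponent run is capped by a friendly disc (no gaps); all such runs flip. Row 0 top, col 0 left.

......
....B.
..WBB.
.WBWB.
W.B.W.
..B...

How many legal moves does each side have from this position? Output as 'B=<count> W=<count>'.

Answer: B=6 W=7

Derivation:
-- B to move --
(1,1): no bracket -> illegal
(1,2): flips 1 -> legal
(1,3): no bracket -> illegal
(2,0): flips 1 -> legal
(2,1): flips 1 -> legal
(3,0): flips 1 -> legal
(3,5): no bracket -> illegal
(4,1): no bracket -> illegal
(4,3): flips 1 -> legal
(4,5): no bracket -> illegal
(5,0): no bracket -> illegal
(5,1): no bracket -> illegal
(5,3): no bracket -> illegal
(5,4): flips 1 -> legal
(5,5): no bracket -> illegal
B mobility = 6
-- W to move --
(0,3): no bracket -> illegal
(0,4): flips 3 -> legal
(0,5): no bracket -> illegal
(1,2): no bracket -> illegal
(1,3): flips 1 -> legal
(1,5): flips 1 -> legal
(2,1): no bracket -> illegal
(2,5): flips 2 -> legal
(3,5): flips 1 -> legal
(4,1): no bracket -> illegal
(4,3): no bracket -> illegal
(4,5): no bracket -> illegal
(5,1): flips 1 -> legal
(5,3): flips 1 -> legal
W mobility = 7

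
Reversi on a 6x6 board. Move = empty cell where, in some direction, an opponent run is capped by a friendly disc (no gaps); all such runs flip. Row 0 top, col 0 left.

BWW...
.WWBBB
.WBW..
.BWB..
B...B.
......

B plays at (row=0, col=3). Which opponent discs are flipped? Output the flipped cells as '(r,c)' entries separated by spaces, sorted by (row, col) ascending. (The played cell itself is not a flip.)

Dir NW: edge -> no flip
Dir N: edge -> no flip
Dir NE: edge -> no flip
Dir W: opp run (0,2) (0,1) capped by B -> flip
Dir E: first cell '.' (not opp) -> no flip
Dir SW: opp run (1,2) (2,1), next='.' -> no flip
Dir S: first cell 'B' (not opp) -> no flip
Dir SE: first cell 'B' (not opp) -> no flip

Answer: (0,1) (0,2)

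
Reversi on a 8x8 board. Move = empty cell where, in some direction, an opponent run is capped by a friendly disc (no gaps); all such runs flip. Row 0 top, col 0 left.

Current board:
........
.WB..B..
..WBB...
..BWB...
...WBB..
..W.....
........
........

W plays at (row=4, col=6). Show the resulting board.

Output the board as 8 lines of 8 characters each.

Answer: ........
.WB..B..
..WBB...
..BWB...
...WWWW.
..W.....
........
........

Derivation:
Place W at (4,6); scan 8 dirs for brackets.
Dir NW: first cell '.' (not opp) -> no flip
Dir N: first cell '.' (not opp) -> no flip
Dir NE: first cell '.' (not opp) -> no flip
Dir W: opp run (4,5) (4,4) capped by W -> flip
Dir E: first cell '.' (not opp) -> no flip
Dir SW: first cell '.' (not opp) -> no flip
Dir S: first cell '.' (not opp) -> no flip
Dir SE: first cell '.' (not opp) -> no flip
All flips: (4,4) (4,5)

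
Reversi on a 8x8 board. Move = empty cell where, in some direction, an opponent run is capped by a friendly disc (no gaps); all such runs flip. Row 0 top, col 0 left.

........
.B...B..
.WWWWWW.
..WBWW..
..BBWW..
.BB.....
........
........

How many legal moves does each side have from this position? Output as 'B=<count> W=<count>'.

-- B to move --
(1,0): flips 2 -> legal
(1,2): flips 2 -> legal
(1,3): flips 1 -> legal
(1,4): no bracket -> illegal
(1,6): flips 2 -> legal
(1,7): no bracket -> illegal
(2,0): no bracket -> illegal
(2,7): no bracket -> illegal
(3,0): no bracket -> illegal
(3,1): flips 2 -> legal
(3,6): flips 2 -> legal
(3,7): flips 1 -> legal
(4,1): no bracket -> illegal
(4,6): flips 2 -> legal
(5,3): no bracket -> illegal
(5,4): no bracket -> illegal
(5,5): flips 4 -> legal
(5,6): no bracket -> illegal
B mobility = 9
-- W to move --
(0,0): flips 1 -> legal
(0,1): flips 1 -> legal
(0,2): no bracket -> illegal
(0,4): flips 1 -> legal
(0,5): flips 1 -> legal
(0,6): flips 1 -> legal
(1,0): no bracket -> illegal
(1,2): no bracket -> illegal
(1,4): no bracket -> illegal
(1,6): no bracket -> illegal
(2,0): no bracket -> illegal
(3,1): no bracket -> illegal
(4,0): no bracket -> illegal
(4,1): flips 2 -> legal
(5,0): no bracket -> illegal
(5,3): flips 2 -> legal
(5,4): flips 1 -> legal
(6,0): flips 3 -> legal
(6,1): flips 2 -> legal
(6,2): flips 2 -> legal
(6,3): no bracket -> illegal
W mobility = 11

Answer: B=9 W=11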